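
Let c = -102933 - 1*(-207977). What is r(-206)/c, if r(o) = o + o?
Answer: -103/26261 ≈ -0.0039222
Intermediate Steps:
r(o) = 2*o
c = 105044 (c = -102933 + 207977 = 105044)
r(-206)/c = (2*(-206))/105044 = -412*1/105044 = -103/26261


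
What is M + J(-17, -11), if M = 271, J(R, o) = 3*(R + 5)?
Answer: 235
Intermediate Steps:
J(R, o) = 15 + 3*R (J(R, o) = 3*(5 + R) = 15 + 3*R)
M + J(-17, -11) = 271 + (15 + 3*(-17)) = 271 + (15 - 51) = 271 - 36 = 235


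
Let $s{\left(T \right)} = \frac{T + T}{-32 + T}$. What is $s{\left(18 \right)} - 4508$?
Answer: $- \frac{31574}{7} \approx -4510.6$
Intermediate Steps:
$s{\left(T \right)} = \frac{2 T}{-32 + T}$
$s{\left(18 \right)} - 4508 = 2 \cdot 18 \frac{1}{-32 + 18} - 4508 = 2 \cdot 18 \frac{1}{-14} - 4508 = 2 \cdot 18 \left(- \frac{1}{14}\right) - 4508 = - \frac{18}{7} - 4508 = - \frac{31574}{7}$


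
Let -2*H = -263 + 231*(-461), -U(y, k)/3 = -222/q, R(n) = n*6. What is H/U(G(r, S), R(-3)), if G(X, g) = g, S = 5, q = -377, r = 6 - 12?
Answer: -20123129/666 ≈ -30215.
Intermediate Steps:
r = -6
R(n) = 6*n
U(y, k) = -666/377 (U(y, k) = -(-666)/(-377) = -(-666)*(-1)/377 = -3*222/377 = -666/377)
H = 53377 (H = -(-263 + 231*(-461))/2 = -(-263 - 106491)/2 = -1/2*(-106754) = 53377)
H/U(G(r, S), R(-3)) = 53377/(-666/377) = 53377*(-377/666) = -20123129/666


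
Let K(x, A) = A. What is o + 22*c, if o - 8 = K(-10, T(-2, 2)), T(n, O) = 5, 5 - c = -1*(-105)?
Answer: -2187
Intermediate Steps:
c = -100 (c = 5 - (-1)*(-105) = 5 - 1*105 = 5 - 105 = -100)
o = 13 (o = 8 + 5 = 13)
o + 22*c = 13 + 22*(-100) = 13 - 2200 = -2187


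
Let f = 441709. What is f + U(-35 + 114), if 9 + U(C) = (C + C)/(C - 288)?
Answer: 92315142/209 ≈ 4.4170e+5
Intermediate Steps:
U(C) = -9 + 2*C/(-288 + C) (U(C) = -9 + (C + C)/(C - 288) = -9 + (2*C)/(-288 + C) = -9 + 2*C/(-288 + C))
f + U(-35 + 114) = 441709 + (2592 - 7*(-35 + 114))/(-288 + (-35 + 114)) = 441709 + (2592 - 7*79)/(-288 + 79) = 441709 + (2592 - 553)/(-209) = 441709 - 1/209*2039 = 441709 - 2039/209 = 92315142/209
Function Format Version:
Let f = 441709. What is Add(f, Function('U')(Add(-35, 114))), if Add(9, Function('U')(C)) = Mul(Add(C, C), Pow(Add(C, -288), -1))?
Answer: Rational(92315142, 209) ≈ 4.4170e+5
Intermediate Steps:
Function('U')(C) = Add(-9, Mul(2, C, Pow(Add(-288, C), -1))) (Function('U')(C) = Add(-9, Mul(Add(C, C), Pow(Add(C, -288), -1))) = Add(-9, Mul(Mul(2, C), Pow(Add(-288, C), -1))) = Add(-9, Mul(2, C, Pow(Add(-288, C), -1))))
Add(f, Function('U')(Add(-35, 114))) = Add(441709, Mul(Pow(Add(-288, Add(-35, 114)), -1), Add(2592, Mul(-7, Add(-35, 114))))) = Add(441709, Mul(Pow(Add(-288, 79), -1), Add(2592, Mul(-7, 79)))) = Add(441709, Mul(Pow(-209, -1), Add(2592, -553))) = Add(441709, Mul(Rational(-1, 209), 2039)) = Add(441709, Rational(-2039, 209)) = Rational(92315142, 209)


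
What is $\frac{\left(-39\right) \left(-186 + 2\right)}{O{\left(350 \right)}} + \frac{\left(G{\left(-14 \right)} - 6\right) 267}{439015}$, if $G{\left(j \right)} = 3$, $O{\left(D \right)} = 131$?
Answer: $\frac{3150266709}{57510965} \approx 54.777$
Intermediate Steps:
$\frac{\left(-39\right) \left(-186 + 2\right)}{O{\left(350 \right)}} + \frac{\left(G{\left(-14 \right)} - 6\right) 267}{439015} = \frac{\left(-39\right) \left(-186 + 2\right)}{131} + \frac{\left(3 - 6\right) 267}{439015} = \left(-39\right) \left(-184\right) \frac{1}{131} + \left(-3\right) 267 \cdot \frac{1}{439015} = 7176 \cdot \frac{1}{131} - \frac{801}{439015} = \frac{7176}{131} - \frac{801}{439015} = \frac{3150266709}{57510965}$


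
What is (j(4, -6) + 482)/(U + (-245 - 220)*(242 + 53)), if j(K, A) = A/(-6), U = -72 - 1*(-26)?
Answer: -69/19603 ≈ -0.0035199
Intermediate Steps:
U = -46 (U = -72 + 26 = -46)
j(K, A) = -A/6 (j(K, A) = A*(-⅙) = -A/6)
(j(4, -6) + 482)/(U + (-245 - 220)*(242 + 53)) = (-⅙*(-6) + 482)/(-46 + (-245 - 220)*(242 + 53)) = (1 + 482)/(-46 - 465*295) = 483/(-46 - 137175) = 483/(-137221) = 483*(-1/137221) = -69/19603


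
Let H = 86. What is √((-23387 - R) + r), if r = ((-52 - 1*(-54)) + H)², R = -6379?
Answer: 4*I*√579 ≈ 96.25*I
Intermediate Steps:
r = 7744 (r = ((-52 - 1*(-54)) + 86)² = ((-52 + 54) + 86)² = (2 + 86)² = 88² = 7744)
√((-23387 - R) + r) = √((-23387 - 1*(-6379)) + 7744) = √((-23387 + 6379) + 7744) = √(-17008 + 7744) = √(-9264) = 4*I*√579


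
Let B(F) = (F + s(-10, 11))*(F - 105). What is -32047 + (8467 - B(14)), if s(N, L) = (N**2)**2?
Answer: 887694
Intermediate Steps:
s(N, L) = N**4
B(F) = (-105 + F)*(10000 + F) (B(F) = (F + (-10)**4)*(F - 105) = (F + 10000)*(-105 + F) = (10000 + F)*(-105 + F) = (-105 + F)*(10000 + F))
-32047 + (8467 - B(14)) = -32047 + (8467 - (-1050000 + 14**2 + 9895*14)) = -32047 + (8467 - (-1050000 + 196 + 138530)) = -32047 + (8467 - 1*(-911274)) = -32047 + (8467 + 911274) = -32047 + 919741 = 887694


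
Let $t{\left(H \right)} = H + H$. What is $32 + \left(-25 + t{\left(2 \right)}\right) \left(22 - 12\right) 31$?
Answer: $-6478$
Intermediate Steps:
$t{\left(H \right)} = 2 H$
$32 + \left(-25 + t{\left(2 \right)}\right) \left(22 - 12\right) 31 = 32 + \left(-25 + 2 \cdot 2\right) \left(22 - 12\right) 31 = 32 + \left(-25 + 4\right) 10 \cdot 31 = 32 + \left(-21\right) 10 \cdot 31 = 32 - 6510 = -6478$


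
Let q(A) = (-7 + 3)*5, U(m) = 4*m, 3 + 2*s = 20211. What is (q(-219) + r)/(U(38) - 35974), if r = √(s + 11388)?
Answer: 10/17911 - 3*√597/17911 ≈ -0.0035342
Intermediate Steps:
s = 10104 (s = -3/2 + (½)*20211 = -3/2 + 20211/2 = 10104)
r = 6*√597 (r = √(10104 + 11388) = √21492 = 6*√597 ≈ 146.60)
q(A) = -20 (q(A) = -4*5 = -20)
(q(-219) + r)/(U(38) - 35974) = (-20 + 6*√597)/(4*38 - 35974) = (-20 + 6*√597)/(152 - 35974) = (-20 + 6*√597)/(-35822) = (-20 + 6*√597)*(-1/35822) = 10/17911 - 3*√597/17911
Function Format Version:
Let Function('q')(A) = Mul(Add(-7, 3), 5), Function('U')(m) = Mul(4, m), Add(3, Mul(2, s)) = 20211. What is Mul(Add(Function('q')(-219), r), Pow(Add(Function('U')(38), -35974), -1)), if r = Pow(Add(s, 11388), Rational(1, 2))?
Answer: Add(Rational(10, 17911), Mul(Rational(-3, 17911), Pow(597, Rational(1, 2)))) ≈ -0.0035342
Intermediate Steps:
s = 10104 (s = Add(Rational(-3, 2), Mul(Rational(1, 2), 20211)) = Add(Rational(-3, 2), Rational(20211, 2)) = 10104)
r = Mul(6, Pow(597, Rational(1, 2))) (r = Pow(Add(10104, 11388), Rational(1, 2)) = Pow(21492, Rational(1, 2)) = Mul(6, Pow(597, Rational(1, 2))) ≈ 146.60)
Function('q')(A) = -20 (Function('q')(A) = Mul(-4, 5) = -20)
Mul(Add(Function('q')(-219), r), Pow(Add(Function('U')(38), -35974), -1)) = Mul(Add(-20, Mul(6, Pow(597, Rational(1, 2)))), Pow(Add(Mul(4, 38), -35974), -1)) = Mul(Add(-20, Mul(6, Pow(597, Rational(1, 2)))), Pow(Add(152, -35974), -1)) = Mul(Add(-20, Mul(6, Pow(597, Rational(1, 2)))), Pow(-35822, -1)) = Mul(Add(-20, Mul(6, Pow(597, Rational(1, 2)))), Rational(-1, 35822)) = Add(Rational(10, 17911), Mul(Rational(-3, 17911), Pow(597, Rational(1, 2))))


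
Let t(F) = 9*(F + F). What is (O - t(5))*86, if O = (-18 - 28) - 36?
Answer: -14792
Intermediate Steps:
O = -82 (O = -46 - 36 = -82)
t(F) = 18*F (t(F) = 9*(2*F) = 18*F)
(O - t(5))*86 = (-82 - 18*5)*86 = (-82 - 1*90)*86 = (-82 - 90)*86 = -172*86 = -14792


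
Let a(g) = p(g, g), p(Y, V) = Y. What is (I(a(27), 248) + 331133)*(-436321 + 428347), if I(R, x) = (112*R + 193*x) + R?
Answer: -3046450752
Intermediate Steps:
a(g) = g
I(R, x) = 113*R + 193*x
(I(a(27), 248) + 331133)*(-436321 + 428347) = ((113*27 + 193*248) + 331133)*(-436321 + 428347) = ((3051 + 47864) + 331133)*(-7974) = (50915 + 331133)*(-7974) = 382048*(-7974) = -3046450752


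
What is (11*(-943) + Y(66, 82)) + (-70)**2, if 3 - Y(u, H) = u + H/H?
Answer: -5537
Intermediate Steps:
Y(u, H) = 2 - u (Y(u, H) = 3 - (u + H/H) = 3 - (u + 1) = 3 - (1 + u) = 3 + (-1 - u) = 2 - u)
(11*(-943) + Y(66, 82)) + (-70)**2 = (11*(-943) + (2 - 1*66)) + (-70)**2 = (-10373 + (2 - 66)) + 4900 = (-10373 - 64) + 4900 = -10437 + 4900 = -5537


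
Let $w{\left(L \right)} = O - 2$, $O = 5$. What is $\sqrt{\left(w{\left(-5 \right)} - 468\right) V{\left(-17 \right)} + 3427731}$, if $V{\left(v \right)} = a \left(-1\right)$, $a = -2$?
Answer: $\sqrt{3426801} \approx 1851.2$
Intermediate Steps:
$w{\left(L \right)} = 3$ ($w{\left(L \right)} = 5 - 2 = 3$)
$V{\left(v \right)} = 2$ ($V{\left(v \right)} = \left(-2\right) \left(-1\right) = 2$)
$\sqrt{\left(w{\left(-5 \right)} - 468\right) V{\left(-17 \right)} + 3427731} = \sqrt{\left(3 - 468\right) 2 + 3427731} = \sqrt{\left(-465\right) 2 + 3427731} = \sqrt{-930 + 3427731} = \sqrt{3426801}$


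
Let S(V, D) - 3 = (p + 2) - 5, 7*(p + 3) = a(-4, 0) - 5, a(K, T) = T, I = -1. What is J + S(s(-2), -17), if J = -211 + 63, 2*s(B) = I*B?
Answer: -1062/7 ≈ -151.71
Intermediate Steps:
s(B) = -B/2 (s(B) = (-B)/2 = -B/2)
p = -26/7 (p = -3 + (0 - 5)/7 = -3 + (1/7)*(-5) = -3 - 5/7 = -26/7 ≈ -3.7143)
S(V, D) = -26/7 (S(V, D) = 3 + ((-26/7 + 2) - 5) = 3 + (-12/7 - 5) = 3 - 47/7 = -26/7)
J = -148
J + S(s(-2), -17) = -148 - 26/7 = -1062/7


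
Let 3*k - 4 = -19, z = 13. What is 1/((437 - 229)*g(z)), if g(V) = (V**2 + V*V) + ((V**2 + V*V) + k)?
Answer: 1/139568 ≈ 7.1650e-6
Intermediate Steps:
k = -5 (k = 4/3 + (1/3)*(-19) = 4/3 - 19/3 = -5)
g(V) = -5 + 4*V**2 (g(V) = (V**2 + V*V) + ((V**2 + V*V) - 5) = (V**2 + V**2) + ((V**2 + V**2) - 5) = 2*V**2 + (2*V**2 - 5) = 2*V**2 + (-5 + 2*V**2) = -5 + 4*V**2)
1/((437 - 229)*g(z)) = 1/((437 - 229)*(-5 + 4*13**2)) = 1/(208*(-5 + 4*169)) = 1/(208*(-5 + 676)) = (1/208)/671 = (1/208)*(1/671) = 1/139568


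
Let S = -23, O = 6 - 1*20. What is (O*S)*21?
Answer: 6762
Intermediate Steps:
O = -14 (O = 6 - 20 = -14)
(O*S)*21 = -14*(-23)*21 = 322*21 = 6762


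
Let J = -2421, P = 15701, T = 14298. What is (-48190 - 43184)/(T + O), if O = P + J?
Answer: -45687/13789 ≈ -3.3133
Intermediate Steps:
O = 13280 (O = 15701 - 2421 = 13280)
(-48190 - 43184)/(T + O) = (-48190 - 43184)/(14298 + 13280) = -91374/27578 = -91374*1/27578 = -45687/13789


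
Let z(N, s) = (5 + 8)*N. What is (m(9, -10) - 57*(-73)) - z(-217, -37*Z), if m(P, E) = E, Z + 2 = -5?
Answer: 6972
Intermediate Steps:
Z = -7 (Z = -2 - 5 = -7)
z(N, s) = 13*N
(m(9, -10) - 57*(-73)) - z(-217, -37*Z) = (-10 - 57*(-73)) - 13*(-217) = (-10 + 4161) - 1*(-2821) = 4151 + 2821 = 6972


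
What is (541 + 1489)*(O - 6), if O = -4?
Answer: -20300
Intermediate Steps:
(541 + 1489)*(O - 6) = (541 + 1489)*(-4 - 6) = 2030*(-10) = -20300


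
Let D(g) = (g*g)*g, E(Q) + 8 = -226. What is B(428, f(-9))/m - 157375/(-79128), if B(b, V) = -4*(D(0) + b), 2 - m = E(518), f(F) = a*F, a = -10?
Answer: -24581659/4668552 ≈ -5.2654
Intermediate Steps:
f(F) = -10*F
E(Q) = -234 (E(Q) = -8 - 226 = -234)
D(g) = g**3 (D(g) = g**2*g = g**3)
m = 236 (m = 2 - 1*(-234) = 2 + 234 = 236)
B(b, V) = -4*b (B(b, V) = -4*(0**3 + b) = -4*(0 + b) = -4*b)
B(428, f(-9))/m - 157375/(-79128) = -4*428/236 - 157375/(-79128) = -1712*1/236 - 157375*(-1/79128) = -428/59 + 157375/79128 = -24581659/4668552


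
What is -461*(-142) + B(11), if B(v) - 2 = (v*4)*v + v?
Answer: 65959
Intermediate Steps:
B(v) = 2 + v + 4*v**2 (B(v) = 2 + ((v*4)*v + v) = 2 + ((4*v)*v + v) = 2 + (4*v**2 + v) = 2 + (v + 4*v**2) = 2 + v + 4*v**2)
-461*(-142) + B(11) = -461*(-142) + (2 + 11 + 4*11**2) = 65462 + (2 + 11 + 4*121) = 65462 + (2 + 11 + 484) = 65462 + 497 = 65959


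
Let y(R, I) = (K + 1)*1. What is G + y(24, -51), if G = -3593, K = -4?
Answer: -3596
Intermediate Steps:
y(R, I) = -3 (y(R, I) = (-4 + 1)*1 = -3*1 = -3)
G + y(24, -51) = -3593 - 3 = -3596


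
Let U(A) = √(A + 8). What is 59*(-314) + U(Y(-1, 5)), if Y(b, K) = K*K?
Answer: -18526 + √33 ≈ -18520.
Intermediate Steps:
Y(b, K) = K²
U(A) = √(8 + A)
59*(-314) + U(Y(-1, 5)) = 59*(-314) + √(8 + 5²) = -18526 + √(8 + 25) = -18526 + √33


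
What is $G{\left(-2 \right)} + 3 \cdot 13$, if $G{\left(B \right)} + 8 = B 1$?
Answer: $29$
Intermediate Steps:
$G{\left(B \right)} = -8 + B$ ($G{\left(B \right)} = -8 + B 1 = -8 + B$)
$G{\left(-2 \right)} + 3 \cdot 13 = \left(-8 - 2\right) + 3 \cdot 13 = -10 + 39 = 29$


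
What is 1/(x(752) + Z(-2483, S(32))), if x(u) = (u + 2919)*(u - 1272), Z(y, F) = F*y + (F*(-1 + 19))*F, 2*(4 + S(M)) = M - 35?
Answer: -1/1894719 ≈ -5.2778e-7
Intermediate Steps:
S(M) = -43/2 + M/2 (S(M) = -4 + (M - 35)/2 = -4 + (-35 + M)/2 = -4 + (-35/2 + M/2) = -43/2 + M/2)
Z(y, F) = 18*F**2 + F*y (Z(y, F) = F*y + (F*18)*F = F*y + (18*F)*F = F*y + 18*F**2 = 18*F**2 + F*y)
x(u) = (-1272 + u)*(2919 + u) (x(u) = (2919 + u)*(-1272 + u) = (-1272 + u)*(2919 + u))
1/(x(752) + Z(-2483, S(32))) = 1/((-3712968 + 752**2 + 1647*752) + (-43/2 + (1/2)*32)*(-2483 + 18*(-43/2 + (1/2)*32))) = 1/((-3712968 + 565504 + 1238544) + (-43/2 + 16)*(-2483 + 18*(-43/2 + 16))) = 1/(-1908920 - 11*(-2483 + 18*(-11/2))/2) = 1/(-1908920 - 11*(-2483 - 99)/2) = 1/(-1908920 - 11/2*(-2582)) = 1/(-1908920 + 14201) = 1/(-1894719) = -1/1894719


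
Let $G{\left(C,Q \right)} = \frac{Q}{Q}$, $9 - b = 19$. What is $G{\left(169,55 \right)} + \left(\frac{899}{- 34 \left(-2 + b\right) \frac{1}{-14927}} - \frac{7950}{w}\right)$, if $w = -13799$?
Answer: $- \frac{185165054435}{5629992} \approx -32889.0$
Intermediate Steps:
$b = -10$ ($b = 9 - 19 = -10$)
$G{\left(C,Q \right)} = 1$
$G{\left(169,55 \right)} + \left(\frac{899}{- 34 \left(-2 + b\right) \frac{1}{-14927}} - \frac{7950}{w}\right) = 1 + \left(\frac{899}{- 34 \left(-2 - 10\right) \frac{1}{-14927}} - \frac{7950}{-13799}\right) = 1 + \left(\frac{899}{\left(-34\right) \left(-12\right) \left(- \frac{1}{14927}\right)} - - \frac{7950}{13799}\right) = 1 + \left(\frac{899}{408 \left(- \frac{1}{14927}\right)} + \frac{7950}{13799}\right) = 1 + \left(\frac{899}{- \frac{408}{14927}} + \frac{7950}{13799}\right) = 1 + \left(899 \left(- \frac{14927}{408}\right) + \frac{7950}{13799}\right) = 1 + \left(- \frac{13419373}{408} + \frac{7950}{13799}\right) = 1 - \frac{185170684427}{5629992} = - \frac{185165054435}{5629992}$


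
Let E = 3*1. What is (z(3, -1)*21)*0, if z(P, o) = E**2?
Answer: 0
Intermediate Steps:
E = 3
z(P, o) = 9 (z(P, o) = 3**2 = 9)
(z(3, -1)*21)*0 = (9*21)*0 = 189*0 = 0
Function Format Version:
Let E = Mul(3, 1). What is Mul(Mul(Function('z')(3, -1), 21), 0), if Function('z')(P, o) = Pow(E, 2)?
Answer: 0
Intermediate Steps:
E = 3
Function('z')(P, o) = 9 (Function('z')(P, o) = Pow(3, 2) = 9)
Mul(Mul(Function('z')(3, -1), 21), 0) = Mul(Mul(9, 21), 0) = Mul(189, 0) = 0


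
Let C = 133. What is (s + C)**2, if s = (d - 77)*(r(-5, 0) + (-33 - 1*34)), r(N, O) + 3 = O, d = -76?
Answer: 117570649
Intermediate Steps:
r(N, O) = -3 + O
s = 10710 (s = (-76 - 77)*((-3 + 0) + (-33 - 1*34)) = -153*(-3 + (-33 - 34)) = -153*(-3 - 67) = -153*(-70) = 10710)
(s + C)**2 = (10710 + 133)**2 = 10843**2 = 117570649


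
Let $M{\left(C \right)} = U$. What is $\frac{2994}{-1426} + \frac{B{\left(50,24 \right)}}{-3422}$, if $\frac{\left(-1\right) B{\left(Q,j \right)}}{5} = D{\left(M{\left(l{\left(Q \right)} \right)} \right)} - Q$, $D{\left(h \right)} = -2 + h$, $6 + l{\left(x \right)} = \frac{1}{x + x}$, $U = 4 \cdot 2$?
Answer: $- \frac{2639797}{1219943} \approx -2.1639$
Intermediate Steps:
$U = 8$
$l{\left(x \right)} = -6 + \frac{1}{2 x}$ ($l{\left(x \right)} = -6 + \frac{1}{x + x} = -6 + \frac{1}{2 x}$)
$M{\left(C \right)} = 8$
$B{\left(Q,j \right)} = -30 + 5 Q$ ($B{\left(Q,j \right)} = - 5 \left(\left(-2 + 8\right) - Q\right) = - 5 \left(6 - Q\right) = -30 + 5 Q$)
$\frac{2994}{-1426} + \frac{B{\left(50,24 \right)}}{-3422} = \frac{2994}{-1426} + \frac{-30 + 5 \cdot 50}{-3422} = 2994 \left(- \frac{1}{1426}\right) + \left(-30 + 250\right) \left(- \frac{1}{3422}\right) = - \frac{1497}{713} + 220 \left(- \frac{1}{3422}\right) = - \frac{1497}{713} - \frac{110}{1711} = - \frac{2639797}{1219943}$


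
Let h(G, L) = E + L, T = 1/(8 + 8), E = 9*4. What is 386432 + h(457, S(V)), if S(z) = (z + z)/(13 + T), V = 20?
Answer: 80772452/209 ≈ 3.8647e+5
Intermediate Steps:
E = 36
T = 1/16 ≈ 0.062500
S(z) = 32*z/209 (S(z) = (z + z)/(13 + 1/16) = (2*z)/(209/16) = (2*z)*(16/209) = 32*z/209)
h(G, L) = 36 + L
386432 + h(457, S(V)) = 386432 + (36 + (32/209)*20) = 386432 + (36 + 640/209) = 386432 + 8164/209 = 80772452/209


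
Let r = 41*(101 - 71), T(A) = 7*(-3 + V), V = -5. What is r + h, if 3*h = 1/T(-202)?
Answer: 206639/168 ≈ 1230.0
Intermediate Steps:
T(A) = -56 (T(A) = 7*(-3 - 5) = 7*(-8) = -56)
r = 1230 (r = 41*30 = 1230)
h = -1/168 (h = (⅓)/(-56) = (⅓)*(-1/56) = -1/168 ≈ -0.0059524)
r + h = 1230 - 1/168 = 206639/168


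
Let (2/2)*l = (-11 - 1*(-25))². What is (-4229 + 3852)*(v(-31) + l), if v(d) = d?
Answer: -62205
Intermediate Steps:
l = 196 (l = (-11 - 1*(-25))² = (-11 + 25)² = 14² = 196)
(-4229 + 3852)*(v(-31) + l) = (-4229 + 3852)*(-31 + 196) = -377*165 = -62205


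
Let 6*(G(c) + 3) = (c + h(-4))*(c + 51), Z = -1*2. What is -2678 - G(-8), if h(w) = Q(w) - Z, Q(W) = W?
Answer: -7810/3 ≈ -2603.3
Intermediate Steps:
Z = -2
h(w) = 2 + w (h(w) = w - 1*(-2) = w + 2 = 2 + w)
G(c) = -3 + (-2 + c)*(51 + c)/6 (G(c) = -3 + ((c + (2 - 4))*(c + 51))/6 = -3 + ((c - 2)*(51 + c))/6 = -3 + ((-2 + c)*(51 + c))/6 = -3 + (-2 + c)*(51 + c)/6)
-2678 - G(-8) = -2678 - (-20 + (⅙)*(-8)² + (49/6)*(-8)) = -2678 - (-20 + (⅙)*64 - 196/3) = -2678 - (-20 + 32/3 - 196/3) = -2678 - 1*(-224/3) = -2678 + 224/3 = -7810/3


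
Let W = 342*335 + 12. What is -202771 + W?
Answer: -88189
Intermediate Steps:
W = 114582 (W = 114570 + 12 = 114582)
-202771 + W = -202771 + 114582 = -88189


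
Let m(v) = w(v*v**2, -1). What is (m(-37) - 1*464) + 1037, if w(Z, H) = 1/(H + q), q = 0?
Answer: 572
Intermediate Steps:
w(Z, H) = 1/H (w(Z, H) = 1/(H + 0) = 1/H)
m(v) = -1 (m(v) = 1/(-1) = -1)
(m(-37) - 1*464) + 1037 = (-1 - 1*464) + 1037 = (-1 - 464) + 1037 = -465 + 1037 = 572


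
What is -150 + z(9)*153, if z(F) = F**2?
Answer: 12243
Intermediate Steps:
-150 + z(9)*153 = -150 + 9**2*153 = -150 + 81*153 = -150 + 12393 = 12243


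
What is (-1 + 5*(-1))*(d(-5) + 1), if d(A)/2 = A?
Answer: 54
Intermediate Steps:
d(A) = 2*A
(-1 + 5*(-1))*(d(-5) + 1) = (-1 + 5*(-1))*(2*(-5) + 1) = (-1 - 5)*(-10 + 1) = -6*(-9) = 54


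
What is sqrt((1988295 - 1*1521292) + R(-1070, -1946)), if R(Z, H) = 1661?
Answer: 2*sqrt(117166) ≈ 684.59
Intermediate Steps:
sqrt((1988295 - 1*1521292) + R(-1070, -1946)) = sqrt((1988295 - 1*1521292) + 1661) = sqrt((1988295 - 1521292) + 1661) = sqrt(467003 + 1661) = sqrt(468664) = 2*sqrt(117166)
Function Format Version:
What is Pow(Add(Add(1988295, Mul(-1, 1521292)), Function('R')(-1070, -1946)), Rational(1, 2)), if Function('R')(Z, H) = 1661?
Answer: Mul(2, Pow(117166, Rational(1, 2))) ≈ 684.59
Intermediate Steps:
Pow(Add(Add(1988295, Mul(-1, 1521292)), Function('R')(-1070, -1946)), Rational(1, 2)) = Pow(Add(Add(1988295, Mul(-1, 1521292)), 1661), Rational(1, 2)) = Pow(Add(Add(1988295, -1521292), 1661), Rational(1, 2)) = Pow(Add(467003, 1661), Rational(1, 2)) = Pow(468664, Rational(1, 2)) = Mul(2, Pow(117166, Rational(1, 2)))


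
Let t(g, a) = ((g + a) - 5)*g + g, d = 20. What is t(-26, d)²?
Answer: 67600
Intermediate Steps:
t(g, a) = g + g*(-5 + a + g) (t(g, a) = ((a + g) - 5)*g + g = (-5 + a + g)*g + g = g*(-5 + a + g) + g = g + g*(-5 + a + g))
t(-26, d)² = (-26*(-4 + 20 - 26))² = (-26*(-10))² = 260² = 67600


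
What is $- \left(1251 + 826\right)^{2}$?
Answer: $-4313929$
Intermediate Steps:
$- \left(1251 + 826\right)^{2} = - 2077^{2} = \left(-1\right) 4313929 = -4313929$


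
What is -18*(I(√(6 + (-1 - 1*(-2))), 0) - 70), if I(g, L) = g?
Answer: 1260 - 18*√7 ≈ 1212.4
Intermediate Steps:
-18*(I(√(6 + (-1 - 1*(-2))), 0) - 70) = -18*(√(6 + (-1 - 1*(-2))) - 70) = -18*(√(6 + (-1 + 2)) - 70) = -18*(√(6 + 1) - 70) = -18*(√7 - 70) = -18*(-70 + √7) = 1260 - 18*√7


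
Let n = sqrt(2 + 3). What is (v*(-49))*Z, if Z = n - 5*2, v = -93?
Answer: -45570 + 4557*sqrt(5) ≈ -35380.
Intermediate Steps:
n = sqrt(5) ≈ 2.2361
Z = -10 + sqrt(5) (Z = sqrt(5) - 5*2 = sqrt(5) - 10 = -10 + sqrt(5) ≈ -7.7639)
(v*(-49))*Z = (-93*(-49))*(-10 + sqrt(5)) = 4557*(-10 + sqrt(5)) = -45570 + 4557*sqrt(5)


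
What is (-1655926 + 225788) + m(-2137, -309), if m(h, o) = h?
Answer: -1432275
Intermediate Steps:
(-1655926 + 225788) + m(-2137, -309) = (-1655926 + 225788) - 2137 = -1430138 - 2137 = -1432275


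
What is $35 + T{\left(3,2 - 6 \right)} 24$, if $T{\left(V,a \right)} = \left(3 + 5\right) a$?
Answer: $-733$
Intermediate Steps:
$T{\left(V,a \right)} = 8 a$
$35 + T{\left(3,2 - 6 \right)} 24 = 35 + 8 \left(2 - 6\right) 24 = 35 + 8 \left(-4\right) 24 = 35 - 768 = -733$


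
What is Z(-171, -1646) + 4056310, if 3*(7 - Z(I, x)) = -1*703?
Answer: 12169654/3 ≈ 4.0566e+6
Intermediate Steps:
Z(I, x) = 724/3 (Z(I, x) = 7 - (-1)*703/3 = 7 - 1/3*(-703) = 7 + 703/3 = 724/3)
Z(-171, -1646) + 4056310 = 724/3 + 4056310 = 12169654/3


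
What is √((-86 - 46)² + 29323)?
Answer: √46747 ≈ 216.21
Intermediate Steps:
√((-86 - 46)² + 29323) = √((-132)² + 29323) = √(17424 + 29323) = √46747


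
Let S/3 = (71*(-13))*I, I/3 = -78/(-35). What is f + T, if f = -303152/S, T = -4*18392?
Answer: -23828740504/323973 ≈ -73552.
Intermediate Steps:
I = 234/35 (I = 3*(-78/(-35)) = 3*(-78*(-1/35)) = 3*(78/35) = 234/35 ≈ 6.6857)
S = -647946/35 (S = 3*((71*(-13))*(234/35)) = 3*(-923*234/35) = 3*(-215982/35) = -647946/35 ≈ -18513.)
T = -73568
f = 5305160/323973 (f = -303152/(-647946/35) = -303152*(-35/647946) = 5305160/323973 ≈ 16.375)
f + T = 5305160/323973 - 73568 = -23828740504/323973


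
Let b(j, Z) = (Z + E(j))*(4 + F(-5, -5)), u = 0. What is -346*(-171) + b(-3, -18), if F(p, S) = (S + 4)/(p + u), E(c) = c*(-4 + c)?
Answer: 295893/5 ≈ 59179.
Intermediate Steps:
F(p, S) = (4 + S)/p (F(p, S) = (S + 4)/(p + 0) = (4 + S)/p)
b(j, Z) = 21*Z/5 + 21*j*(-4 + j)/5 (b(j, Z) = (Z + j*(-4 + j))*(4 + (4 - 5)/(-5)) = (Z + j*(-4 + j))*(4 - ⅕*(-1)) = (Z + j*(-4 + j))*(4 + ⅕) = (Z + j*(-4 + j))*(21/5) = 21*Z/5 + 21*j*(-4 + j)/5)
-346*(-171) + b(-3, -18) = -346*(-171) + ((21/5)*(-18) + (21/5)*(-3)*(-4 - 3)) = 59166 + (-378/5 + (21/5)*(-3)*(-7)) = 59166 + (-378/5 + 441/5) = 59166 + 63/5 = 295893/5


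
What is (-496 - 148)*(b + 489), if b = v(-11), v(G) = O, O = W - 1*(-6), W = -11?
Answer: -311696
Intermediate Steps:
O = -5 (O = -11 - 1*(-6) = -11 + 6 = -5)
v(G) = -5
b = -5
(-496 - 148)*(b + 489) = (-496 - 148)*(-5 + 489) = -644*484 = -311696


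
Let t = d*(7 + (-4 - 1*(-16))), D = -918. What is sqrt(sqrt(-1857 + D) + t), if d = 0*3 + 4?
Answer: sqrt(76 + 5*I*sqrt(111)) ≈ 9.178 + 2.8698*I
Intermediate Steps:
d = 4 (d = 0 + 4 = 4)
t = 76 (t = 4*(7 + (-4 - 1*(-16))) = 4*(7 + (-4 + 16)) = 4*(7 + 12) = 4*19 = 76)
sqrt(sqrt(-1857 + D) + t) = sqrt(sqrt(-1857 - 918) + 76) = sqrt(sqrt(-2775) + 76) = sqrt(5*I*sqrt(111) + 76) = sqrt(76 + 5*I*sqrt(111))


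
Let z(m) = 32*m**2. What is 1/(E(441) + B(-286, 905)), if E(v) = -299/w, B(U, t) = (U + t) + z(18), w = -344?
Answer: 344/3779827 ≈ 9.1009e-5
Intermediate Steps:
B(U, t) = 10368 + U + t (B(U, t) = (U + t) + 32*18**2 = (U + t) + 32*324 = (U + t) + 10368 = 10368 + U + t)
E(v) = 299/344 (E(v) = -299/(-344) = -299*(-1/344) = 299/344)
1/(E(441) + B(-286, 905)) = 1/(299/344 + (10368 - 286 + 905)) = 1/(299/344 + 10987) = 1/(3779827/344) = 344/3779827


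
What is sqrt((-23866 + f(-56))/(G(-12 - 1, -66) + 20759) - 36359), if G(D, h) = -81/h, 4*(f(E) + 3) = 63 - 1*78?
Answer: I*sqrt(1213543132511638)/182690 ≈ 190.68*I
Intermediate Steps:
f(E) = -27/4 (f(E) = -3 + (63 - 1*78)/4 = -3 + (63 - 78)/4 = -3 + (1/4)*(-15) = -3 - 15/4 = -27/4)
sqrt((-23866 + f(-56))/(G(-12 - 1, -66) + 20759) - 36359) = sqrt((-23866 - 27/4)/(-81/(-66) + 20759) - 36359) = sqrt(-95491/(4*(-81*(-1/66) + 20759)) - 36359) = sqrt(-95491/(4*(27/22 + 20759)) - 36359) = sqrt(-95491/(4*456725/22) - 36359) = sqrt(-95491/4*22/456725 - 36359) = sqrt(-1050401/913450 - 36359) = sqrt(-33213178951/913450) = I*sqrt(1213543132511638)/182690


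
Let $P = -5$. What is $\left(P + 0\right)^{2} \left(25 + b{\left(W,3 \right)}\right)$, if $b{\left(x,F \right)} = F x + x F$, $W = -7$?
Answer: $-425$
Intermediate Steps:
$b{\left(x,F \right)} = 2 F x$ ($b{\left(x,F \right)} = F x + F x = 2 F x$)
$\left(P + 0\right)^{2} \left(25 + b{\left(W,3 \right)}\right) = \left(-5 + 0\right)^{2} \left(25 + 2 \cdot 3 \left(-7\right)\right) = \left(-5\right)^{2} \left(25 - 42\right) = 25 \left(-17\right) = -425$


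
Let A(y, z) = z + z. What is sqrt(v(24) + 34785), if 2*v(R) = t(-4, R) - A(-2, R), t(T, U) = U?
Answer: sqrt(34773) ≈ 186.48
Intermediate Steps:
A(y, z) = 2*z
v(R) = -R/2 (v(R) = (R - 2*R)/2 = (-R)/2 = -R/2)
sqrt(v(24) + 34785) = sqrt(-1/2*24 + 34785) = sqrt(-12 + 34785) = sqrt(34773)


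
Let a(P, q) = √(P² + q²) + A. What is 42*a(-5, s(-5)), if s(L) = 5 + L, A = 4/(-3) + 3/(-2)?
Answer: 91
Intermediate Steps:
A = -17/6 (A = 4*(-⅓) + 3*(-½) = -4/3 - 3/2 = -17/6 ≈ -2.8333)
a(P, q) = -17/6 + √(P² + q²) (a(P, q) = √(P² + q²) - 17/6 = -17/6 + √(P² + q²))
42*a(-5, s(-5)) = 42*(-17/6 + √((-5)² + (5 - 5)²)) = 42*(-17/6 + √(25 + 0²)) = 42*(-17/6 + √(25 + 0)) = 42*(-17/6 + √25) = 42*(-17/6 + 5) = 42*(13/6) = 91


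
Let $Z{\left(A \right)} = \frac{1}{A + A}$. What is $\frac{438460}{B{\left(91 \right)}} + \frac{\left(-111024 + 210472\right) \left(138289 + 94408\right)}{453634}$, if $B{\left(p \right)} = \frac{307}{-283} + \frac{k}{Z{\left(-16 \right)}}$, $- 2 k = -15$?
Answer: $\frac{761284673266496}{15475043459} \approx 49194.0$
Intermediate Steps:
$k = \frac{15}{2}$ ($k = \left(- \frac{1}{2}\right) \left(-15\right) = \frac{15}{2} \approx 7.5$)
$Z{\left(A \right)} = \frac{1}{2 A}$
$B{\left(p \right)} = - \frac{68227}{283}$ ($B{\left(p \right)} = \frac{307}{-283} + \frac{15}{2 \frac{1}{2 \left(-16\right)}} = 307 \left(- \frac{1}{283}\right) + \frac{15}{2 \cdot \frac{1}{2} \left(- \frac{1}{16}\right)} = - \frac{307}{283} + \frac{15}{2 \left(- \frac{1}{32}\right)} = - \frac{307}{283} + \frac{15}{2} \left(-32\right) = - \frac{307}{283} - 240 = - \frac{68227}{283}$)
$\frac{438460}{B{\left(91 \right)}} + \frac{\left(-111024 + 210472\right) \left(138289 + 94408\right)}{453634} = \frac{438460}{- \frac{68227}{283}} + \frac{\left(-111024 + 210472\right) \left(138289 + 94408\right)}{453634} = 438460 \left(- \frac{283}{68227}\right) + 99448 \cdot 232697 \cdot \frac{1}{453634} = - \frac{124084180}{68227} + 23141251256 \cdot \frac{1}{453634} = - \frac{124084180}{68227} + \frac{11570625628}{226817} = \frac{761284673266496}{15475043459}$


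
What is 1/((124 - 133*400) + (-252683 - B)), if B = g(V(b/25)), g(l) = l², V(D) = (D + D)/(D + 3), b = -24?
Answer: -289/88364607 ≈ -3.2705e-6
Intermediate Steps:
V(D) = 2*D/(3 + D) (V(D) = (2*D)/(3 + D) = 2*D/(3 + D))
B = 256/289 (B = (2*(-24/25)/(3 - 24/25))² = (2*(-24/25)/(51/25))² = (2*(-24/25)*(25/51))² = (-16/17)² = 256/289 ≈ 0.88581)
1/((124 - 133*400) + (-252683 - B)) = 1/((124 - 133*400) + (-252683 - 1*256/289)) = 1/((124 - 53200) + (-252683 - 256/289)) = 1/(-53076 - 73025643/289) = 1/(-88364607/289) = -289/88364607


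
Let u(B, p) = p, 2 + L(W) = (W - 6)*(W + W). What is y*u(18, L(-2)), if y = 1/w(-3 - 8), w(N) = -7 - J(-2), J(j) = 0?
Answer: -30/7 ≈ -4.2857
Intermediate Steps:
L(W) = -2 + 2*W*(-6 + W) (L(W) = -2 + (W - 6)*(W + W) = -2 + (-6 + W)*(2*W) = -2 + 2*W*(-6 + W))
w(N) = -7 (w(N) = -7 - 1*0 = -7 + 0 = -7)
y = -1/7 (y = 1/(-7) = -1/7 ≈ -0.14286)
y*u(18, L(-2)) = -(-2 - 12*(-2) + 2*(-2)**2)/7 = -(-2 + 24 + 2*4)/7 = -(-2 + 24 + 8)/7 = -1/7*30 = -30/7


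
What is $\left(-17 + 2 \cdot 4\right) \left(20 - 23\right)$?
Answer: $27$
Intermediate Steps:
$\left(-17 + 2 \cdot 4\right) \left(20 - 23\right) = \left(-17 + 8\right) \left(-3\right) = \left(-9\right) \left(-3\right) = 27$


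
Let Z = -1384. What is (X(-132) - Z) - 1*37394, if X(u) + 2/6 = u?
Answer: -108427/3 ≈ -36142.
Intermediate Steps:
X(u) = -⅓ + u
(X(-132) - Z) - 1*37394 = ((-⅓ - 132) - 1*(-1384)) - 1*37394 = (-397/3 + 1384) - 37394 = 3755/3 - 37394 = -108427/3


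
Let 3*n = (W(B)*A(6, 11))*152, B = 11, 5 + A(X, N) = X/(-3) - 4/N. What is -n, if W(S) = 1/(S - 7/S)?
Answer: 36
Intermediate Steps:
A(X, N) = -5 - 4/N - X/3 (A(X, N) = -5 + (X/(-3) - 4/N) = -5 + (X*(-1/3) - 4/N) = -5 + (-X/3 - 4/N) = -5 + (-4/N - X/3) = -5 - 4/N - X/3)
n = -36 (n = (((11/(-7 + 11**2))*(-5 - 4/11 - 1/3*6))*152)/3 = (((11/(-7 + 121))*(-5 - 4*1/11 - 2))*152)/3 = (((11/114)*(-5 - 4/11 - 2))*152)/3 = (((11*(1/114))*(-81/11))*152)/3 = (((11/114)*(-81/11))*152)/3 = (-27/38*152)/3 = (1/3)*(-108) = -36)
-n = -1*(-36) = 36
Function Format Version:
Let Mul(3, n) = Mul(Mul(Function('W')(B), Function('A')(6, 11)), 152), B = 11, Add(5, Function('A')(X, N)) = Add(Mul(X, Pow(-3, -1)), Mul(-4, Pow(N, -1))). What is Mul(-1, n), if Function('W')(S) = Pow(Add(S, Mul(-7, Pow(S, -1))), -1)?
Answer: 36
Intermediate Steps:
Function('A')(X, N) = Add(-5, Mul(-4, Pow(N, -1)), Mul(Rational(-1, 3), X)) (Function('A')(X, N) = Add(-5, Add(Mul(X, Pow(-3, -1)), Mul(-4, Pow(N, -1)))) = Add(-5, Add(Mul(X, Rational(-1, 3)), Mul(-4, Pow(N, -1)))) = Add(-5, Add(Mul(Rational(-1, 3), X), Mul(-4, Pow(N, -1)))) = Add(-5, Add(Mul(-4, Pow(N, -1)), Mul(Rational(-1, 3), X))) = Add(-5, Mul(-4, Pow(N, -1)), Mul(Rational(-1, 3), X)))
n = -36 (n = Mul(Rational(1, 3), Mul(Mul(Mul(11, Pow(Add(-7, Pow(11, 2)), -1)), Add(-5, Mul(-4, Pow(11, -1)), Mul(Rational(-1, 3), 6))), 152)) = Mul(Rational(1, 3), Mul(Mul(Mul(11, Pow(Add(-7, 121), -1)), Add(-5, Mul(-4, Rational(1, 11)), -2)), 152)) = Mul(Rational(1, 3), Mul(Mul(Mul(11, Pow(114, -1)), Add(-5, Rational(-4, 11), -2)), 152)) = Mul(Rational(1, 3), Mul(Mul(Mul(11, Rational(1, 114)), Rational(-81, 11)), 152)) = Mul(Rational(1, 3), Mul(Mul(Rational(11, 114), Rational(-81, 11)), 152)) = Mul(Rational(1, 3), Mul(Rational(-27, 38), 152)) = Mul(Rational(1, 3), -108) = -36)
Mul(-1, n) = Mul(-1, -36) = 36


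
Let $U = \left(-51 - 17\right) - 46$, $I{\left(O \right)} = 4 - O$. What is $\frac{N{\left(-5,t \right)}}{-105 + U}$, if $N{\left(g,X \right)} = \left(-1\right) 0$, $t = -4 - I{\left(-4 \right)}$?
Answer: $0$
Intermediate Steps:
$t = -12$ ($t = -4 - \left(4 - -4\right) = -4 - \left(4 + 4\right) = -4 - 8 = -12$)
$N{\left(g,X \right)} = 0$
$U = -114$ ($U = -68 - 46 = -114$)
$\frac{N{\left(-5,t \right)}}{-105 + U} = \frac{0}{-105 - 114} = \frac{0}{-219} = 0 \left(- \frac{1}{219}\right) = 0$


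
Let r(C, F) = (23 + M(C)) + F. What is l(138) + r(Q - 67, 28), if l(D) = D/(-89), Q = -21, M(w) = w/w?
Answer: 4490/89 ≈ 50.449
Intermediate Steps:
M(w) = 1
l(D) = -D/89 (l(D) = D*(-1/89) = -D/89)
r(C, F) = 24 + F (r(C, F) = (23 + 1) + F = 24 + F)
l(138) + r(Q - 67, 28) = -1/89*138 + (24 + 28) = -138/89 + 52 = 4490/89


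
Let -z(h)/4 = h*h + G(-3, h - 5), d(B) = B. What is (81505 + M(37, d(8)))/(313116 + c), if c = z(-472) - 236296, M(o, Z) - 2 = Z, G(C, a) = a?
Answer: -81515/812408 ≈ -0.10034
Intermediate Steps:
z(h) = 20 - 4*h - 4*h² (z(h) = -4*(h*h + (h - 5)) = -4*(h² + (-5 + h)) = -4*(-5 + h + h²) = 20 - 4*h - 4*h²)
M(o, Z) = 2 + Z
c = -1125524 (c = (20 - 4*(-472) - 4*(-472)²) - 236296 = (20 + 1888 - 4*222784) - 236296 = (20 + 1888 - 891136) - 236296 = -889228 - 236296 = -1125524)
(81505 + M(37, d(8)))/(313116 + c) = (81505 + (2 + 8))/(313116 - 1125524) = (81505 + 10)/(-812408) = 81515*(-1/812408) = -81515/812408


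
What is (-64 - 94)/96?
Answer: -79/48 ≈ -1.6458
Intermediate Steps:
(-64 - 94)/96 = -158*1/96 = -79/48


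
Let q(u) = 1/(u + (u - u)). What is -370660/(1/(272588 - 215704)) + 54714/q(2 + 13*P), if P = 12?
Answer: -21075978628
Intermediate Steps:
q(u) = 1/u (q(u) = 1/(u + 0) = 1/u)
-370660/(1/(272588 - 215704)) + 54714/q(2 + 13*P) = -370660/(1/(272588 - 215704)) + 54714/(1/(2 + 13*12)) = -370660/(1/56884) + 54714/(1/(2 + 156)) = -370660/1/56884 + 54714/(1/158) = -370660*56884 + 54714/(1/158) = -21084623440 + 54714*158 = -21084623440 + 8644812 = -21075978628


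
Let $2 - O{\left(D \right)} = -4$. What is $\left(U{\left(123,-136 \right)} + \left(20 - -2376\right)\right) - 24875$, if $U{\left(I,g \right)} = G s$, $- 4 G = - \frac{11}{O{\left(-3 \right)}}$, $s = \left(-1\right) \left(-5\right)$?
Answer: $- \frac{539441}{24} \approx -22477.0$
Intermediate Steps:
$O{\left(D \right)} = 6$ ($O{\left(D \right)} = 2 - -4 = 2 + 4 = 6$)
$s = 5$
$G = \frac{11}{24}$ ($G = - \frac{\left(-11\right) \frac{1}{6}}{4} = \left(- \frac{1}{4}\right) \left(- \frac{11}{6}\right) = \frac{11}{24} \approx 0.45833$)
$U{\left(I,g \right)} = \frac{55}{24}$ ($U{\left(I,g \right)} = \frac{11}{24} \cdot 5 = \frac{55}{24}$)
$\left(U{\left(123,-136 \right)} + \left(20 - -2376\right)\right) - 24875 = \left(\frac{55}{24} + \left(20 - -2376\right)\right) - 24875 = \left(\frac{55}{24} + \left(20 + 2376\right)\right) - 24875 = \left(\frac{55}{24} + 2396\right) - 24875 = \frac{57559}{24} - 24875 = - \frac{539441}{24}$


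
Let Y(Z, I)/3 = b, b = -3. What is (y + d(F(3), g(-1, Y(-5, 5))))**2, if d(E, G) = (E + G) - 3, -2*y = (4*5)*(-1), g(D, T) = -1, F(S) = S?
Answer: 81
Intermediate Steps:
Y(Z, I) = -9 (Y(Z, I) = 3*(-3) = -9)
y = 10 (y = -4*5*(-1)/2 = -10*(-1) = -1/2*(-20) = 10)
d(E, G) = -3 + E + G
(y + d(F(3), g(-1, Y(-5, 5))))**2 = (10 + (-3 + 3 - 1))**2 = (10 - 1)**2 = 9**2 = 81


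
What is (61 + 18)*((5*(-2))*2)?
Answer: -1580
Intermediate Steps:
(61 + 18)*((5*(-2))*2) = 79*(-10*2) = 79*(-20) = -1580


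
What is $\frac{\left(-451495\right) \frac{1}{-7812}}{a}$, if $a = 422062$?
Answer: $\frac{451495}{3297148344} \approx 0.00013693$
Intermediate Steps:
$\frac{\left(-451495\right) \frac{1}{-7812}}{a} = \frac{\left(-451495\right) \frac{1}{-7812}}{422062} = \left(-451495\right) \left(- \frac{1}{7812}\right) \frac{1}{422062} = \frac{451495}{7812} \cdot \frac{1}{422062} = \frac{451495}{3297148344}$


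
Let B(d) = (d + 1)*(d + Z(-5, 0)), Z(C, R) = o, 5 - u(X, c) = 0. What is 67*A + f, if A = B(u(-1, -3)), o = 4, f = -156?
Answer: 3462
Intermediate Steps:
u(X, c) = 5 (u(X, c) = 5 - 1*0 = 5 + 0 = 5)
Z(C, R) = 4
B(d) = (1 + d)*(4 + d) (B(d) = (d + 1)*(d + 4) = (1 + d)*(4 + d))
A = 54 (A = 4 + 5² + 5*5 = 4 + 25 + 25 = 54)
67*A + f = 67*54 - 156 = 3618 - 156 = 3462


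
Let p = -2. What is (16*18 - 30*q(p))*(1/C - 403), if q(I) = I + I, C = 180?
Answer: -2466326/15 ≈ -1.6442e+5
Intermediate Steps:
q(I) = 2*I
(16*18 - 30*q(p))*(1/C - 403) = (16*18 - 60*(-2))*(1/180 - 403) = (288 - 30*(-4))*(1/180 - 403) = (288 + 120)*(-72539/180) = 408*(-72539/180) = -2466326/15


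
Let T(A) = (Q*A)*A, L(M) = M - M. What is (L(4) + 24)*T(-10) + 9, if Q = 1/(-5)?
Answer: -471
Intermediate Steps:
Q = -1/5 ≈ -0.20000
L(M) = 0
T(A) = -A**2/5 (T(A) = (-A/5)*A = -A**2/5)
(L(4) + 24)*T(-10) + 9 = (0 + 24)*(-1/5*(-10)**2) + 9 = 24*(-1/5*100) + 9 = 24*(-20) + 9 = -480 + 9 = -471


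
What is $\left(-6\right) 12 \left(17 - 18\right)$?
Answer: $72$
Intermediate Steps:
$\left(-6\right) 12 \left(17 - 18\right) = - 72 \left(17 - 18\right) = \left(-72\right) \left(-1\right) = 72$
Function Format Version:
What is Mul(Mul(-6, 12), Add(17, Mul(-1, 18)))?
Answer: 72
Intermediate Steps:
Mul(Mul(-6, 12), Add(17, Mul(-1, 18))) = Mul(-72, Add(17, -18)) = Mul(-72, -1) = 72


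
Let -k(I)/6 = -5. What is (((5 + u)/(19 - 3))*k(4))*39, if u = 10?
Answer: 8775/8 ≈ 1096.9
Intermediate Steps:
k(I) = 30 (k(I) = -6*(-5) = 30)
(((5 + u)/(19 - 3))*k(4))*39 = (((5 + 10)/(19 - 3))*30)*39 = ((15/16)*30)*39 = (225/8)*39 = 8775/8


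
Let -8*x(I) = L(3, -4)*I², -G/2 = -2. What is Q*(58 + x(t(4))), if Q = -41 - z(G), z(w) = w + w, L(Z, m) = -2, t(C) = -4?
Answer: -3038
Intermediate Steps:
G = 4 (G = -2*(-2) = 4)
z(w) = 2*w
x(I) = I²/4 (x(I) = -(-1)*I²/4 = I²/4)
Q = -49 (Q = -41 - 2*4 = -41 - 1*8 = -41 - 8 = -49)
Q*(58 + x(t(4))) = -49*(58 + (¼)*(-4)²) = -49*(58 + (¼)*16) = -49*(58 + 4) = -49*62 = -3038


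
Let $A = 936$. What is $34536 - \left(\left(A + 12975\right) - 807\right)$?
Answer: $21432$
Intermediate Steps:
$34536 - \left(\left(A + 12975\right) - 807\right) = 34536 - \left(\left(936 + 12975\right) - 807\right) = 34536 - \left(13911 - 807\right) = 34536 - 13104 = 21432$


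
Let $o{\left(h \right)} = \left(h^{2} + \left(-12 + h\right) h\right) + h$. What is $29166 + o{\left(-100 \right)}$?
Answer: $50266$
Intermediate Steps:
$o{\left(h \right)} = h + h^{2} + h \left(-12 + h\right)$ ($o{\left(h \right)} = \left(h^{2} + h \left(-12 + h\right)\right) + h = h + h^{2} + h \left(-12 + h\right)$)
$29166 + o{\left(-100 \right)} = 29166 - 100 \left(-11 + 2 \left(-100\right)\right) = 29166 - 100 \left(-11 - 200\right) = 29166 - -21100 = 29166 + 21100 = 50266$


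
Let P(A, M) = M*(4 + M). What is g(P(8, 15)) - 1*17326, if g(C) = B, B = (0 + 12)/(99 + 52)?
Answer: -2616214/151 ≈ -17326.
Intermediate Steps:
B = 12/151 ≈ 0.079470
g(C) = 12/151
g(P(8, 15)) - 1*17326 = 12/151 - 1*17326 = 12/151 - 17326 = -2616214/151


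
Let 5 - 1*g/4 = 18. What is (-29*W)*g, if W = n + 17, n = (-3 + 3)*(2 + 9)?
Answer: 25636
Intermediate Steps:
g = -52 (g = 20 - 4*18 = 20 - 72 = -52)
n = 0 (n = 0*11 = 0)
W = 17 (W = 0 + 17 = 17)
(-29*W)*g = -29*17*(-52) = -493*(-52) = 25636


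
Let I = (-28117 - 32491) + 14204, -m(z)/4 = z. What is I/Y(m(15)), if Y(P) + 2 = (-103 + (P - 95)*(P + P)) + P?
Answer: -15468/6145 ≈ -2.5172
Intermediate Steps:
m(z) = -4*z
I = -46404 (I = -60608 + 14204 = -46404)
Y(P) = -105 + P + 2*P*(-95 + P) (Y(P) = -2 + ((-103 + (P - 95)*(P + P)) + P) = -2 + ((-103 + (-95 + P)*(2*P)) + P) = -2 + ((-103 + 2*P*(-95 + P)) + P) = -2 + (-103 + P + 2*P*(-95 + P)) = -105 + P + 2*P*(-95 + P))
I/Y(m(15)) = -46404/(-105 - (-756)*15 + 2*(-4*15)**2) = -46404/(-105 - 189*(-60) + 2*(-60)**2) = -46404/(-105 + 11340 + 2*3600) = -46404/(-105 + 11340 + 7200) = -46404/18435 = -46404*1/18435 = -15468/6145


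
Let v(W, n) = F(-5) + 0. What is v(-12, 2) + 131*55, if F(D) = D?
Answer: 7200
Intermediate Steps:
v(W, n) = -5 (v(W, n) = -5 + 0 = -5)
v(-12, 2) + 131*55 = -5 + 131*55 = -5 + 7205 = 7200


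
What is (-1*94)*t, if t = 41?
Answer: -3854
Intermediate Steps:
(-1*94)*t = -1*94*41 = -94*41 = -3854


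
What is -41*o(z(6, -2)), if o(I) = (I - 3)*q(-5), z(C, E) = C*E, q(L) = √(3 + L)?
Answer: 615*I*√2 ≈ 869.74*I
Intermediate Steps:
o(I) = I*√2*(-3 + I) (o(I) = (I - 3)*√(3 - 5) = (-3 + I)*√(-2) = (-3 + I)*(I*√2) = I*√2*(-3 + I))
-41*o(z(6, -2)) = -41*I*√2*(-3 + 6*(-2)) = -41*I*√2*(-3 - 12) = -41*I*√2*(-15) = -(-615)*I*√2 = 615*I*√2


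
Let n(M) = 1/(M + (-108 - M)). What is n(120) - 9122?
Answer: -985177/108 ≈ -9122.0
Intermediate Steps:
n(M) = -1/108 (n(M) = 1/(-108) = -1/108)
n(120) - 9122 = -1/108 - 9122 = -985177/108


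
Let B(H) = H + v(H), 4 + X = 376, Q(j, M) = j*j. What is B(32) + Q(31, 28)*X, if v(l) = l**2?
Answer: 358548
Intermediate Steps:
Q(j, M) = j**2
X = 372 (X = -4 + 376 = 372)
B(H) = H + H**2
B(32) + Q(31, 28)*X = 32*(1 + 32) + 31**2*372 = 32*33 + 961*372 = 1056 + 357492 = 358548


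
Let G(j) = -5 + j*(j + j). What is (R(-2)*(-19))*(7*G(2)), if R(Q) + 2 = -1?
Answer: 1197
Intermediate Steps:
R(Q) = -3 (R(Q) = -2 - 1 = -3)
G(j) = -5 + 2*j² (G(j) = -5 + j*(2*j) = -5 + 2*j²)
(R(-2)*(-19))*(7*G(2)) = (-3*(-19))*(7*(-5 + 2*2²)) = 57*(7*(-5 + 2*4)) = 57*(7*(-5 + 8)) = 57*(7*3) = 57*21 = 1197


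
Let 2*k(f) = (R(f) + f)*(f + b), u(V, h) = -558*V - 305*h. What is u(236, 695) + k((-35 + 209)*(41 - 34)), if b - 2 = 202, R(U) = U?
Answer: 1388333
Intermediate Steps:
b = 204 (b = 2 + 202 = 204)
k(f) = f*(204 + f) (k(f) = ((f + f)*(f + 204))/2 = ((2*f)*(204 + f))/2 = (2*f*(204 + f))/2 = f*(204 + f))
u(236, 695) + k((-35 + 209)*(41 - 34)) = (-558*236 - 305*695) + ((-35 + 209)*(41 - 34))*(204 + (-35 + 209)*(41 - 34)) = (-131688 - 211975) + (174*7)*(204 + 174*7) = -343663 + 1218*(204 + 1218) = -343663 + 1218*1422 = -343663 + 1731996 = 1388333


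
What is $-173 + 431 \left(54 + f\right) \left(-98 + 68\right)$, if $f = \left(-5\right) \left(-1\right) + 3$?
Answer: $-801833$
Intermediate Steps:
$f = 8$ ($f = 5 + 3 = 8$)
$-173 + 431 \left(54 + f\right) \left(-98 + 68\right) = -173 + 431 \left(54 + 8\right) \left(-98 + 68\right) = -173 + 431 \cdot 62 \left(-30\right) = -173 + 431 \left(-1860\right) = -173 - 801660 = -801833$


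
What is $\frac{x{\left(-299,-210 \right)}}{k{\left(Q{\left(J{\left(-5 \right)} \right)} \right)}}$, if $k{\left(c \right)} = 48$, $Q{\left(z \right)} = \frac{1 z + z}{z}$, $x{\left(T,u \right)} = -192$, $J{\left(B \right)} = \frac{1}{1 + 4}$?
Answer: $-4$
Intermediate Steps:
$J{\left(B \right)} = \frac{1}{5}$
$Q{\left(z \right)} = 2$ ($Q{\left(z \right)} = \frac{z + z}{z} = \frac{2 z}{z} = 2$)
$\frac{x{\left(-299,-210 \right)}}{k{\left(Q{\left(J{\left(-5 \right)} \right)} \right)}} = - \frac{192}{48} = \left(-192\right) \frac{1}{48} = -4$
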